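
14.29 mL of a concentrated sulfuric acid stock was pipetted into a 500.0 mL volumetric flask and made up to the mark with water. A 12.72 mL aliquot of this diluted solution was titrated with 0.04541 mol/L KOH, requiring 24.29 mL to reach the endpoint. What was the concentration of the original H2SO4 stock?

1.52 M

n(KOH) = 0.04541 x 0.02429 = 0.001103 mol.
n(H2SO4) in the aliquot = 0.001103 x 1/2 = 0.0005515 mol.
[diluted H2SO4] = 0.0005515 / 0.01272 = 0.04336 M.
Dilution factor = 500.0/14.29 = 34.99, so [stock] = 0.04336 x 34.99 = 1.52 M.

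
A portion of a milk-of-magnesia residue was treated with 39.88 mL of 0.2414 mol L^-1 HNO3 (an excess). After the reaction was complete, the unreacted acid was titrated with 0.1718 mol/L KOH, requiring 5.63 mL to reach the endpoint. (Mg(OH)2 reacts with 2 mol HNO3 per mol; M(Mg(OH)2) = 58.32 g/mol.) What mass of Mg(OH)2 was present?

Total n(HNO3) added = 0.2414 x 0.03988 = 0.009627 mol.
n(KOH) used = 0.1718 x 0.005630 = 0.0009672 mol, which equals the excess n(HNO3).
So n(HNO3) consumed by the sample = 0.009627 - 0.0009672 = 0.008660 mol.
n(Mg(OH)2) = 0.008660 / 2 = 0.004330 mol.
mass = 0.004330 mol x 58.32 g/mol = 0.253 g.

0.253 g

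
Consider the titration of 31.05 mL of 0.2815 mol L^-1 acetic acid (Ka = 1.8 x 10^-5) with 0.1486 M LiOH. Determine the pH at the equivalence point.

n(CH3COOH) = 0.2815 x 0.03105 = 0.008741 mol; V(LiOH) at equivalence = 0.008741/0.1486 = 0.05882 L.
At equivalence all the acid is converted to CH3COO-; total volume = 0.03105 + 0.05882 = 0.08987 L, so [CH3COO-] = 0.008741/0.08987 = 0.09726 M.
Kb = Kw/Ka = 1.0e-14 / 1.8 x 10^-5 = 5.56e-10.
[OH^-] = sqrt(Kb x [CH3COO-]) = sqrt(5.56e-10 x 0.09726) = 7.35e-6 M.
pOH = 5.13, so pH = 14.00 - 5.13 = 8.87.

8.87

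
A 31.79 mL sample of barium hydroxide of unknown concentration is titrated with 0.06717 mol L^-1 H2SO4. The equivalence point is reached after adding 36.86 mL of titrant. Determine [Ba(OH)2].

n(H2SO4) delivered = 0.06717 x 0.03686 = 0.002476 mol.
For a 1:1 reaction, n(Ba(OH)2) = 0.002476 mol.
[Ba(OH)2] = 0.002476 mol / 0.03179 L = 0.0779 M.

0.0779 M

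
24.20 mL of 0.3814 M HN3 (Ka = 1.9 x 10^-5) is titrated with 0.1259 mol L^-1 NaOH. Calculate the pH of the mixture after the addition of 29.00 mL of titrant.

Initial n(HN3) = 0.3814 x 0.02420 = 0.009230 mol.
n(NaOH) added = 0.1259 x 0.02900 = 0.003651 mol, converting that many moles of HN3 to N3-.
Remaining n(HN3) = 0.005579 mol; n(N3-) = 0.003651 mol.
By Henderson-Hasselbalch, pH = pKa + log([A^-]/[HA]) = 4.72 + log(0.003651/0.005579) = 4.72 + (-0.18) = 4.54.

4.54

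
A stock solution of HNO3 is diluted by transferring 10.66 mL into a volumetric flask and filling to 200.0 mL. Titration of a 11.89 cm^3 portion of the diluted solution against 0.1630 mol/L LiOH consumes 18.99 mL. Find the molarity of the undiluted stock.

4.88 M

n(LiOH) = 0.1630 x 0.01899 = 0.003095 mol.
n(HNO3) in the aliquot = 0.003095 mol.
[diluted HNO3] = 0.003095 / 0.01189 = 0.2603 M.
Dilution factor = 200.0/10.66 = 18.76, so [stock] = 0.2603 x 18.76 = 4.88 M.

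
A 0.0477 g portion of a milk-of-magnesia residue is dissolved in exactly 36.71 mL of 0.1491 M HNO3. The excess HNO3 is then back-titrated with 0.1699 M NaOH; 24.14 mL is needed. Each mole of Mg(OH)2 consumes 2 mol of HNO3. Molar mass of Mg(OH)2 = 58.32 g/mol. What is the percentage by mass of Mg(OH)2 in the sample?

83.9%

Total n(HNO3) added = 0.1491 x 0.03671 = 0.005473 mol.
n(NaOH) used = 0.1699 x 0.02414 = 0.004101 mol, which equals the excess n(HNO3).
So n(HNO3) consumed by the sample = 0.005473 - 0.004101 = 0.001372 mol.
n(Mg(OH)2) = 0.001372 / 2 = 0.0006860 mol.
mass Mg(OH)2 = 0.0006860 x 58.32 = 0.04001 g, so %Mg(OH)2 = 0.04001/0.0477 x 100 = 83.9%.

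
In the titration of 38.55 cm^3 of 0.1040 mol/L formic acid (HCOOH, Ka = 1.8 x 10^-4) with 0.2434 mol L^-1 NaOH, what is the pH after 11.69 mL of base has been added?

Initial n(HCOOH) = 0.1040 x 0.03855 = 0.004009 mol.
n(NaOH) added = 0.2434 x 0.01169 = 0.002845 mol, converting that many moles of HCOOH to HCOO-.
Remaining n(HCOOH) = 0.001164 mol; n(HCOO-) = 0.002845 mol.
By Henderson-Hasselbalch, pH = pKa + log([A^-]/[HA]) = 3.74 + log(0.002845/0.001164) = 3.74 + (+0.39) = 4.13.

4.13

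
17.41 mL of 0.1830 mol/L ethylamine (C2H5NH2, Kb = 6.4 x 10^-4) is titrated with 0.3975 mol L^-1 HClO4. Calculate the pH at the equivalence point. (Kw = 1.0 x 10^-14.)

n(C2H5NH2) = 0.1830 x 0.01741 = 0.003186 mol; V(HClO4) at equivalence = 0.003186/0.3975 = 0.008015 L.
At equivalence the base is fully converted to C2H5NH3+; total volume = 0.02543 L, so [C2H5NH3+] = 0.003186/0.02543 = 0.1253 M.
Ka(C2H5NH3+) = Kw/Kb = 1.0e-14 / 6.4 x 10^-4 = 1.56e-11.
[H^+] = sqrt(Ka x [C2H5NH3+]) = sqrt(1.56e-11 x 0.1253) = 1.40e-6 M.
pH = -log(1.40e-6) = 5.85.

5.85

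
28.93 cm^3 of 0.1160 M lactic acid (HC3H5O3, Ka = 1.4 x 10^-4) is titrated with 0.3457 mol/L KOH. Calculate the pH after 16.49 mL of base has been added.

n(acid) = 0.1160 x 0.02893 = 0.003356 mol; n(KOH) added = 0.3457 x 0.01649 = 0.005701 mol.
Base is in excess by 0.005701 - 0.003356 = 0.002345 mol in a total volume of 0.04542 L.
[OH^-] = 0.002345/0.04542 = 0.05162 M, so pOH = 1.29 and pH = 14.00 - 1.29 = 12.71.

12.71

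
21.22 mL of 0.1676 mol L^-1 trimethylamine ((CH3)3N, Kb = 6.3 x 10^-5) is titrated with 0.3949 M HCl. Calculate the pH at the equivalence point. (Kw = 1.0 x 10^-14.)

n((CH3)3N) = 0.1676 x 0.02122 = 0.003556 mol; V(HCl) at equivalence = 0.003556/0.3949 = 0.009006 L.
At equivalence the base is fully converted to (CH3)3NH+; total volume = 0.03023 L, so [(CH3)3NH+] = 0.003556/0.03023 = 0.1177 M.
Ka((CH3)3NH+) = Kw/Kb = 1.0e-14 / 6.3 x 10^-5 = 1.59e-10.
[H^+] = sqrt(Ka x [(CH3)3NH+]) = sqrt(1.59e-10 x 0.1177) = 4.32e-6 M.
pH = -log(4.32e-6) = 5.36.

5.36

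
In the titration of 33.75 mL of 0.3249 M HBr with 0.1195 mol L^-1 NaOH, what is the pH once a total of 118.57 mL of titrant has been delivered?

n(acid) = 0.3249 x 0.03375 = 0.01097 mol; n(NaOH) added = 0.1195 x 0.1186 = 0.01417 mol.
Base is in excess by 0.01417 - 0.01097 = 0.003204 mol in a total volume of 0.1523 L.
[OH^-] = 0.003204/0.1523 = 0.02103 M, so pOH = 1.68 and pH = 14.00 - 1.68 = 12.32.

12.32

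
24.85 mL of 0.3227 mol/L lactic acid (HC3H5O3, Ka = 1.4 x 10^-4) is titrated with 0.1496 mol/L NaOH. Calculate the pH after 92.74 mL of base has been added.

n(acid) = 0.3227 x 0.02485 = 0.008019 mol; n(NaOH) added = 0.1496 x 0.09274 = 0.01387 mol.
Base is in excess by 0.01387 - 0.008019 = 0.005855 mol in a total volume of 0.1176 L.
[OH^-] = 0.005855/0.1176 = 0.04979 M, so pOH = 1.30 and pH = 14.00 - 1.30 = 12.70.

12.70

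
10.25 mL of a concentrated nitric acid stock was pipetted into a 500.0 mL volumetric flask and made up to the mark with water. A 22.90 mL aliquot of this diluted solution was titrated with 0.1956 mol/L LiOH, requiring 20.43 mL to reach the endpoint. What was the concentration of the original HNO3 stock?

8.51 M

n(LiOH) = 0.1956 x 0.02043 = 0.003996 mol.
n(HNO3) in the aliquot = 0.003996 mol.
[diluted HNO3] = 0.003996 / 0.02290 = 0.1745 M.
Dilution factor = 500.0/10.25 = 48.78, so [stock] = 0.1745 x 48.78 = 8.51 M.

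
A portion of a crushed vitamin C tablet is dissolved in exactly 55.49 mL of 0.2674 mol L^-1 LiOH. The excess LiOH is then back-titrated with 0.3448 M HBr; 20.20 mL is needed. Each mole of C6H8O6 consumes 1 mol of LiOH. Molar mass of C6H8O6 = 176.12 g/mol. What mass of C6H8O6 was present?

Total n(LiOH) added = 0.2674 x 0.05549 = 0.01484 mol.
n(HBr) used = 0.3448 x 0.02020 = 0.006965 mol, which equals the excess n(LiOH).
So n(LiOH) consumed by the sample = 0.01484 - 0.006965 = 0.007873 mol.
n(C6H8O6) = 0.007873 / 1 = 0.007873 mol.
mass = 0.007873 mol x 176.12 g/mol = 1.39 g.

1.39 g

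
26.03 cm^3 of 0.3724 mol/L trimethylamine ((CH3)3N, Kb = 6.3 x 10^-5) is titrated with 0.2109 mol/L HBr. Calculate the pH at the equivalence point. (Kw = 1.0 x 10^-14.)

5.34

n((CH3)3N) = 0.3724 x 0.02603 = 0.009694 mol; V(HBr) at equivalence = 0.009694/0.2109 = 0.04596 L.
At equivalence the base is fully converted to (CH3)3NH+; total volume = 0.07199 L, so [(CH3)3NH+] = 0.009694/0.07199 = 0.1346 M.
Ka((CH3)3NH+) = Kw/Kb = 1.0e-14 / 6.3 x 10^-5 = 1.59e-10.
[H^+] = sqrt(Ka x [(CH3)3NH+]) = sqrt(1.59e-10 x 0.1346) = 4.62e-6 M.
pH = -log(4.62e-6) = 5.34.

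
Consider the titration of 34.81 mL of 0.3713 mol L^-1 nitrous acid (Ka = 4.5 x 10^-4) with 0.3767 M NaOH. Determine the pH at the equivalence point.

n(HNO2) = 0.3713 x 0.03481 = 0.01292 mol; V(NaOH) at equivalence = 0.01292/0.3767 = 0.03431 L.
At equivalence all the acid is converted to NO2-; total volume = 0.03481 + 0.03431 = 0.06912 L, so [NO2-] = 0.01292/0.06912 = 0.1870 M.
Kb = Kw/Ka = 1.0e-14 / 4.5 x 10^-4 = 2.22e-11.
[OH^-] = sqrt(Kb x [NO2-]) = sqrt(2.22e-11 x 0.1870) = 2.04e-6 M.
pOH = 5.69, so pH = 14.00 - 5.69 = 8.31.

8.31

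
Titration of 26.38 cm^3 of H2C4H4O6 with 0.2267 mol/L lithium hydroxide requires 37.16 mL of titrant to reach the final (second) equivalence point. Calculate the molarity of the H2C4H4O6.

n(LiOH) = 0.2267 x 0.03716 = 0.008424 mol.
At the final (second) equivalence point, 2 mol OH^- react per mol H2C4H4O6, so n(H2C4H4O6) = 0.008424 / 2 = 0.004212 mol.
[H2C4H4O6] = 0.004212 / 0.02638 L = 0.160 M.

0.160 M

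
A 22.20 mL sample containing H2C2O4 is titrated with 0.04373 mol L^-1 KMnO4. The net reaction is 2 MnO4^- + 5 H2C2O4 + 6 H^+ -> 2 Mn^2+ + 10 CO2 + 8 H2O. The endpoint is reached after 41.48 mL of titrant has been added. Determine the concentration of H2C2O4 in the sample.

0.204 M

n(KMnO4) = 0.04373 x 0.04148 = 0.001814 mol.
From the balanced equation, 2 mol KMnO4 reacts with 5 mol H2C2O4, so n(H2C2O4) = 0.001814 x 5/2 = 0.004535 mol.
[H2C2O4] = 0.004535 / 0.02220 L = 0.204 M.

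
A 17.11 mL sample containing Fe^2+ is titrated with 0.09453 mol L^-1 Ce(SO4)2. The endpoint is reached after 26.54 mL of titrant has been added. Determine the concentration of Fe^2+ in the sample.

n(Ce(SO4)2) = 0.09453 x 0.02654 = 0.002509 mol.
From the balanced equation, 1 mol Ce(SO4)2 reacts with 1 mol Fe^2+, so n(Fe^2+) = 0.002509 x 1/1 = 0.002509 mol.
[Fe^2+] = 0.002509 / 0.01711 L = 0.147 M.

0.147 M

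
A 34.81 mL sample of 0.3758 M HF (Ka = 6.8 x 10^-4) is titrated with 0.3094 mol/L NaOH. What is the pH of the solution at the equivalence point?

n(HF) = 0.3758 x 0.03481 = 0.01308 mol; V(NaOH) at equivalence = 0.01308/0.3094 = 0.04228 L.
At equivalence all the acid is converted to F-; total volume = 0.03481 + 0.04228 = 0.07709 L, so [F-] = 0.01308/0.07709 = 0.1697 M.
Kb = Kw/Ka = 1.0e-14 / 6.8 x 10^-4 = 1.47e-11.
[OH^-] = sqrt(Kb x [F-]) = sqrt(1.47e-11 x 0.1697) = 1.58e-6 M.
pOH = 5.80, so pH = 14.00 - 5.80 = 8.20.

8.20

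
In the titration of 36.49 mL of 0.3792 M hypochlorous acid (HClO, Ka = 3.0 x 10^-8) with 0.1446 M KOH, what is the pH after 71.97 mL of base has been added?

Initial n(HClO) = 0.3792 x 0.03649 = 0.01384 mol.
n(KOH) added = 0.1446 x 0.07197 = 0.01041 mol, converting that many moles of HClO to ClO-.
Remaining n(HClO) = 0.003430 mol; n(ClO-) = 0.01041 mol.
By Henderson-Hasselbalch, pH = pKa + log([A^-]/[HA]) = 7.52 + log(0.01041/0.003430) = 7.52 + (+0.48) = 8.00.

8.00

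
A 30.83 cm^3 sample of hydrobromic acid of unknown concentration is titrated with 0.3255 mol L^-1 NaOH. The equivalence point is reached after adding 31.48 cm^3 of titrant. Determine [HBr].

n(NaOH) delivered = 0.3255 x 0.03148 = 0.01025 mol.
For a 1:1 reaction, n(HBr) = 0.01025 mol.
[HBr] = 0.01025 mol / 0.03083 L = 0.332 M.

0.332 M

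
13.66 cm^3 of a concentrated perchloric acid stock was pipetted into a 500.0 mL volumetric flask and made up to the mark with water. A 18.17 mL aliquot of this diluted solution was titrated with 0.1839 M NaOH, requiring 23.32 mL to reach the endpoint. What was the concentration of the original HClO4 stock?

n(NaOH) = 0.1839 x 0.02332 = 0.004289 mol.
n(HClO4) in the aliquot = 0.004289 mol.
[diluted HClO4] = 0.004289 / 0.01817 = 0.2360 M.
Dilution factor = 500.0/13.66 = 36.60, so [stock] = 0.2360 x 36.60 = 8.64 M.

8.64 M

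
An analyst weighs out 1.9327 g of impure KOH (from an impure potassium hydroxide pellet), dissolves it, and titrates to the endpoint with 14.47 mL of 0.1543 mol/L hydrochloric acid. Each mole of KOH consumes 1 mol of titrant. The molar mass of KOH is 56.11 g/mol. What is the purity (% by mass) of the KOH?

n(HCl) = 0.1543 x 0.01447 = 0.002233 mol.
n(KOH) = 0.002233 / 1 = 0.002233 mol.
mass of KOH = 0.002233 x 56.11 = 0.1253 g.
% purity = 0.1253 / 1.9327 x 100 = 6.48%.

6.48%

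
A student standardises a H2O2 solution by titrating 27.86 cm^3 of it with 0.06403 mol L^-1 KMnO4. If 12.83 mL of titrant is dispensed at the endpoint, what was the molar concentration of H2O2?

0.0737 M

n(KMnO4) = 0.06403 x 0.01283 = 0.0008215 mol.
From the balanced equation, 2 mol KMnO4 reacts with 5 mol H2O2, so n(H2O2) = 0.0008215 x 5/2 = 0.002054 mol.
[H2O2] = 0.002054 / 0.02786 L = 0.0737 M.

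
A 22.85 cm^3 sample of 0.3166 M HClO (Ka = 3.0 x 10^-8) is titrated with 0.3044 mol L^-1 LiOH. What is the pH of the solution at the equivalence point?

10.36

n(HClO) = 0.3166 x 0.02285 = 0.007234 mol; V(LiOH) at equivalence = 0.007234/0.3044 = 0.02377 L.
At equivalence all the acid is converted to ClO-; total volume = 0.02285 + 0.02377 = 0.04662 L, so [ClO-] = 0.007234/0.04662 = 0.1552 M.
Kb = Kw/Ka = 1.0e-14 / 3.0 x 10^-8 = 3.33e-7.
[OH^-] = sqrt(Kb x [ClO-]) = sqrt(3.33e-7 x 0.1552) = 0.000227 M.
pOH = 3.64, so pH = 14.00 - 3.64 = 10.36.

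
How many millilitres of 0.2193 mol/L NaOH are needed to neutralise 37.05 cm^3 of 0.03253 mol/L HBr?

n(HBr) = 0.03253 mol/L x 0.03705 L = 0.001205 mol.
At equivalence n(NaOH) = n(HBr) = 0.001205 mol.
V(NaOH) = 0.001205 / 0.2193 = 0.005496 L = 5.50 mL.

5.50 mL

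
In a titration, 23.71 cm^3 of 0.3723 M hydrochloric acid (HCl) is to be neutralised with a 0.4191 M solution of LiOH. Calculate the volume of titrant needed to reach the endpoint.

21.1 mL

n(HCl) = 0.3723 mol/L x 0.02371 L = 0.008827 mol.
At equivalence n(LiOH) = n(HCl) = 0.008827 mol.
V(LiOH) = 0.008827 / 0.4191 = 0.02106 L = 21.1 mL.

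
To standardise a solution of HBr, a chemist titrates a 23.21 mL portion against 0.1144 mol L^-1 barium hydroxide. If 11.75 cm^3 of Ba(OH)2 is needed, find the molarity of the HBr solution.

0.116 M

n(Ba(OH)2) delivered = 0.1144 x 0.01175 = 0.001344 mol.
The reaction is 2 HBr + 1 Ba(OH)2, so n(HBr) = 0.001344 x 2/1 = 0.002688 mol.
[HBr] = 0.002688 mol / 0.02321 L = 0.116 M.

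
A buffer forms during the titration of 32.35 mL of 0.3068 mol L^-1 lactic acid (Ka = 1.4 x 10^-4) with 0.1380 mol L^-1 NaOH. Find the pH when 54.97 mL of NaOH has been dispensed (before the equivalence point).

Initial n(HC3H5O3) = 0.3068 x 0.03235 = 0.009925 mol.
n(NaOH) added = 0.1380 x 0.05497 = 0.007586 mol, converting that many moles of HC3H5O3 to C3H5O3-.
Remaining n(HC3H5O3) = 0.002339 mol; n(C3H5O3-) = 0.007586 mol.
By Henderson-Hasselbalch, pH = pKa + log([A^-]/[HA]) = 3.85 + log(0.007586/0.002339) = 3.85 + (+0.51) = 4.36.

4.36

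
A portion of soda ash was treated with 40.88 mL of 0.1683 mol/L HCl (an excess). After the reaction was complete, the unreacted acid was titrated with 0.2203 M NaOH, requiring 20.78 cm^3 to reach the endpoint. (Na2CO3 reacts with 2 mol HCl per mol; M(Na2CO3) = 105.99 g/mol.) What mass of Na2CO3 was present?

0.122 g

Total n(HCl) added = 0.1683 x 0.04088 = 0.006880 mol.
n(NaOH) used = 0.2203 x 0.02078 = 0.004578 mol, which equals the excess n(HCl).
So n(HCl) consumed by the sample = 0.006880 - 0.004578 = 0.002302 mol.
n(Na2CO3) = 0.002302 / 2 = 0.001151 mol.
mass = 0.001151 mol x 105.99 g/mol = 0.122 g.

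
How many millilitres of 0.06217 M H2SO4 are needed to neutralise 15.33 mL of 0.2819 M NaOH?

34.8 mL

n(NaOH) = 0.2819 mol/L x 0.01533 L = 0.004322 mol.
The neutralisation is 2 NaOH : 1 H2SO4, so n(H2SO4) = 0.004322 x 1/2 = 0.002161 mol.
V(H2SO4) = 0.002161 / 0.06217 = 0.03476 L = 34.8 mL.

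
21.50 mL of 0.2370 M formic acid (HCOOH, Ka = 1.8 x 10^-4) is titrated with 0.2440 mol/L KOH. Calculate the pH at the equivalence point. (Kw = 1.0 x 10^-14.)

8.41

n(HCOOH) = 0.2370 x 0.02150 = 0.005095 mol; V(KOH) at equivalence = 0.005095/0.2440 = 0.02088 L.
At equivalence all the acid is converted to HCOO-; total volume = 0.02150 + 0.02088 = 0.04238 L, so [HCOO-] = 0.005095/0.04238 = 0.1202 M.
Kb = Kw/Ka = 1.0e-14 / 1.8 x 10^-4 = 5.56e-11.
[OH^-] = sqrt(Kb x [HCOO-]) = sqrt(5.56e-11 x 0.1202) = 2.58e-6 M.
pOH = 5.59, so pH = 14.00 - 5.59 = 8.41.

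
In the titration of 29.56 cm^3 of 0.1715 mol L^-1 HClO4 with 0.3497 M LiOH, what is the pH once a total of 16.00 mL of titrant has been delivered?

12.06

n(acid) = 0.1715 x 0.02956 = 0.005070 mol; n(LiOH) added = 0.3497 x 0.01600 = 0.005595 mol.
Base is in excess by 0.005595 - 0.005070 = 0.0005257 mol in a total volume of 0.04556 L.
[OH^-] = 0.0005257/0.04556 = 0.01154 M, so pOH = 1.94 and pH = 14.00 - 1.94 = 12.06.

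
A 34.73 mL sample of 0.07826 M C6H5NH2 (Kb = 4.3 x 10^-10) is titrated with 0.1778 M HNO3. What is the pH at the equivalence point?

2.95

n(C6H5NH2) = 0.07826 x 0.03473 = 0.002718 mol; V(HNO3) at equivalence = 0.002718/0.1778 = 0.01529 L.
At equivalence the base is fully converted to C6H5NH3+; total volume = 0.05002 L, so [C6H5NH3+] = 0.002718/0.05002 = 0.05434 M.
Ka(C6H5NH3+) = Kw/Kb = 1.0e-14 / 4.3 x 10^-10 = 2.33e-5.
[H^+] = sqrt(Ka x [C6H5NH3+]) = sqrt(2.33e-5 x 0.05434) = 0.00112 M.
pH = -log(0.00112) = 2.95.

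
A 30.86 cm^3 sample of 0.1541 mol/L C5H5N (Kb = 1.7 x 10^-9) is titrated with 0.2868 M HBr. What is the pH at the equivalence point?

3.11

n(C5H5N) = 0.1541 x 0.03086 = 0.004756 mol; V(HBr) at equivalence = 0.004756/0.2868 = 0.01658 L.
At equivalence the base is fully converted to C5H5NH+; total volume = 0.04744 L, so [C5H5NH+] = 0.004756/0.04744 = 0.1002 M.
Ka(C5H5NH+) = Kw/Kb = 1.0e-14 / 1.7 x 10^-9 = 5.88e-6.
[H^+] = sqrt(Ka x [C5H5NH+]) = sqrt(5.88e-6 x 0.1002) = 0.000768 M.
pH = -log(0.000768) = 3.11.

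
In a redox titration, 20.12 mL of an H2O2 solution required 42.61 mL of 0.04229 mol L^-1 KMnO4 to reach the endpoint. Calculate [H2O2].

0.224 M

n(KMnO4) = 0.04229 x 0.04261 = 0.001802 mol.
From the balanced equation, 2 mol KMnO4 reacts with 5 mol H2O2, so n(H2O2) = 0.001802 x 5/2 = 0.004505 mol.
[H2O2] = 0.004505 / 0.02012 L = 0.224 M.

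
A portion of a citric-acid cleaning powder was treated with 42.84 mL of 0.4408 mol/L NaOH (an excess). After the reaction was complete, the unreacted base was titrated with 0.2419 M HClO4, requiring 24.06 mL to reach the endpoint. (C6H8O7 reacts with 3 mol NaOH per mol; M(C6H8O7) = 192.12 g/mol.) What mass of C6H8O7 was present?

0.837 g

Total n(NaOH) added = 0.4408 x 0.04284 = 0.01888 mol.
n(HClO4) used = 0.2419 x 0.02406 = 0.005820 mol, which equals the excess n(NaOH).
So n(NaOH) consumed by the sample = 0.01888 - 0.005820 = 0.01306 mol.
n(C6H8O7) = 0.01306 / 3 = 0.004355 mol.
mass = 0.004355 mol x 192.12 g/mol = 0.837 g.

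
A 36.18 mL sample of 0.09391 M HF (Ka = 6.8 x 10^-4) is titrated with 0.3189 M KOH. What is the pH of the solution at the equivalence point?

8.01

n(HF) = 0.09391 x 0.03618 = 0.003398 mol; V(KOH) at equivalence = 0.003398/0.3189 = 0.01065 L.
At equivalence all the acid is converted to F-; total volume = 0.03618 + 0.01065 = 0.04683 L, so [F-] = 0.003398/0.04683 = 0.07255 M.
Kb = Kw/Ka = 1.0e-14 / 6.8 x 10^-4 = 1.47e-11.
[OH^-] = sqrt(Kb x [F-]) = sqrt(1.47e-11 x 0.07255) = 1.03e-6 M.
pOH = 5.99, so pH = 14.00 - 5.99 = 8.01.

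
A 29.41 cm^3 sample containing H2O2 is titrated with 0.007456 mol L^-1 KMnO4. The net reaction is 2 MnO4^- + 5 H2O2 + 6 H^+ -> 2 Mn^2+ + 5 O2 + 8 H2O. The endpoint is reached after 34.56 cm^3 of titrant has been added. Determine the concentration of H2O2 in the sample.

0.0219 M

n(KMnO4) = 0.007456 x 0.03456 = 0.0002577 mol.
From the balanced equation, 2 mol KMnO4 reacts with 5 mol H2O2, so n(H2O2) = 0.0002577 x 5/2 = 0.0006442 mol.
[H2O2] = 0.0006442 / 0.02941 L = 0.0219 M.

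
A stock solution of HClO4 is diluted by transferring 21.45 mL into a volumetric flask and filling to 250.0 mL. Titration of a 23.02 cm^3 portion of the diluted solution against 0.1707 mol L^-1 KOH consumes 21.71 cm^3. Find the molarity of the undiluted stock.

n(KOH) = 0.1707 x 0.02171 = 0.003706 mol.
n(HClO4) in the aliquot = 0.003706 mol.
[diluted HClO4] = 0.003706 / 0.02302 = 0.1610 M.
Dilution factor = 250.0/21.45 = 11.66, so [stock] = 0.1610 x 11.66 = 1.88 M.

1.88 M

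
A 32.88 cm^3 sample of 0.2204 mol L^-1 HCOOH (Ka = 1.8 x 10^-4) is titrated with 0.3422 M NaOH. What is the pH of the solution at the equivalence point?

n(HCOOH) = 0.2204 x 0.03288 = 0.007247 mol; V(NaOH) at equivalence = 0.007247/0.3422 = 0.02118 L.
At equivalence all the acid is converted to HCOO-; total volume = 0.03288 + 0.02118 = 0.05406 L, so [HCOO-] = 0.007247/0.05406 = 0.1341 M.
Kb = Kw/Ka = 1.0e-14 / 1.8 x 10^-4 = 5.56e-11.
[OH^-] = sqrt(Kb x [HCOO-]) = sqrt(5.56e-11 x 0.1341) = 2.73e-6 M.
pOH = 5.56, so pH = 14.00 - 5.56 = 8.44.

8.44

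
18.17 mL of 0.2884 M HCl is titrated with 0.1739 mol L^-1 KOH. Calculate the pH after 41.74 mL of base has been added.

12.53

n(acid) = 0.2884 x 0.01817 = 0.005240 mol; n(KOH) added = 0.1739 x 0.04174 = 0.007259 mol.
Base is in excess by 0.007259 - 0.005240 = 0.002018 mol in a total volume of 0.05991 L.
[OH^-] = 0.002018/0.05991 = 0.03369 M, so pOH = 1.47 and pH = 14.00 - 1.47 = 12.53.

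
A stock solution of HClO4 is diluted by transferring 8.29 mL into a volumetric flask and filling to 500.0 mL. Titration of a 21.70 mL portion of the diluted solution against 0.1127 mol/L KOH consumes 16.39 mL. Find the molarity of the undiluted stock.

5.13 M

n(KOH) = 0.1127 x 0.01639 = 0.001847 mol.
n(HClO4) in the aliquot = 0.001847 mol.
[diluted HClO4] = 0.001847 / 0.02170 = 0.08512 M.
Dilution factor = 500.0/8.290 = 60.31, so [stock] = 0.08512 x 60.31 = 5.13 M.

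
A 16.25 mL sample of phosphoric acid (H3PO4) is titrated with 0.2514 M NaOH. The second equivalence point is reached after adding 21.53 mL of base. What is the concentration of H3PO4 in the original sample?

n(NaOH) = 0.2514 x 0.02153 = 0.005413 mol.
At the second equivalence point, 2 mol OH^- react per mol H3PO4, so n(H3PO4) = 0.005413 / 2 = 0.002706 mol.
[H3PO4] = 0.002706 / 0.01625 L = 0.167 M.

0.167 M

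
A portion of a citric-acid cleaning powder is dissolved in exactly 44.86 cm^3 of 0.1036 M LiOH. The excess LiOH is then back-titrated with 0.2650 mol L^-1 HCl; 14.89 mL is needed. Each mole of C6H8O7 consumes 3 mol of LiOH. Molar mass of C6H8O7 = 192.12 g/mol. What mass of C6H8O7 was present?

Total n(LiOH) added = 0.1036 x 0.04486 = 0.004647 mol.
n(HCl) used = 0.2650 x 0.01489 = 0.003946 mol, which equals the excess n(LiOH).
So n(LiOH) consumed by the sample = 0.004647 - 0.003946 = 0.0007016 mol.
n(C6H8O7) = 0.0007016 / 3 = 0.0002339 mol.
mass = 0.0002339 mol x 192.12 g/mol = 0.0449 g.

0.0449 g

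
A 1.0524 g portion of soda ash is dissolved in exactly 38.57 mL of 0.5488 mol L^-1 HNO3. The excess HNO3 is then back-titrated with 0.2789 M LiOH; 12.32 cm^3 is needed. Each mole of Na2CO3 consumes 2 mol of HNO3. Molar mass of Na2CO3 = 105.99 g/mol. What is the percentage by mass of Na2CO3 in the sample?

89.3%

Total n(HNO3) added = 0.5488 x 0.03857 = 0.02117 mol.
n(LiOH) used = 0.2789 x 0.01232 = 0.003436 mol, which equals the excess n(HNO3).
So n(HNO3) consumed by the sample = 0.02117 - 0.003436 = 0.01773 mol.
n(Na2CO3) = 0.01773 / 2 = 0.008866 mol.
mass Na2CO3 = 0.008866 x 105.99 = 0.9397 g, so %Na2CO3 = 0.9397/1.0524 x 100 = 89.3%.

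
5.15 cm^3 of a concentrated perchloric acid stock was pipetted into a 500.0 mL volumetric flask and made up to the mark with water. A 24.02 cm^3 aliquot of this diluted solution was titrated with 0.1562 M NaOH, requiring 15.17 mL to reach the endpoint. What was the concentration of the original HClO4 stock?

n(NaOH) = 0.1562 x 0.01517 = 0.002370 mol.
n(HClO4) in the aliquot = 0.002370 mol.
[diluted HClO4] = 0.002370 / 0.02402 = 0.09865 M.
Dilution factor = 500.0/5.150 = 97.09, so [stock] = 0.09865 x 97.09 = 9.58 M.

9.58 M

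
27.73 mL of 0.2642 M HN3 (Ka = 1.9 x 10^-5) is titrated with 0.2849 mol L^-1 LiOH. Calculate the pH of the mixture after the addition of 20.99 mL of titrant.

Initial n(HN3) = 0.2642 x 0.02773 = 0.007326 mol.
n(LiOH) added = 0.2849 x 0.02099 = 0.005980 mol, converting that many moles of HN3 to N3-.
Remaining n(HN3) = 0.001346 mol; n(N3-) = 0.005980 mol.
By Henderson-Hasselbalch, pH = pKa + log([A^-]/[HA]) = 4.72 + log(0.005980/0.001346) = 4.72 + (+0.65) = 5.37.

5.37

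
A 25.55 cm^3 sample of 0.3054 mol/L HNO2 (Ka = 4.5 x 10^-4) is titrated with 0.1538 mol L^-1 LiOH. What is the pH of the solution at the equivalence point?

n(HNO2) = 0.3054 x 0.02555 = 0.007803 mol; V(LiOH) at equivalence = 0.007803/0.1538 = 0.05073 L.
At equivalence all the acid is converted to NO2-; total volume = 0.02555 + 0.05073 = 0.07628 L, so [NO2-] = 0.007803/0.07628 = 0.1023 M.
Kb = Kw/Ka = 1.0e-14 / 4.5 x 10^-4 = 2.22e-11.
[OH^-] = sqrt(Kb x [NO2-]) = sqrt(2.22e-11 x 0.1023) = 1.51e-6 M.
pOH = 5.82, so pH = 14.00 - 5.82 = 8.18.

8.18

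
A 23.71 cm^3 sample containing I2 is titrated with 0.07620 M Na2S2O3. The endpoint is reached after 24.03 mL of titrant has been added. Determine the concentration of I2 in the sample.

n(Na2S2O3) = 0.07620 x 0.02403 = 0.001831 mol.
From the balanced equation, 2 mol Na2S2O3 reacts with 1 mol I2, so n(I2) = 0.001831 x 1/2 = 0.0009155 mol.
[I2] = 0.0009155 / 0.02371 L = 0.0386 M.

0.0386 M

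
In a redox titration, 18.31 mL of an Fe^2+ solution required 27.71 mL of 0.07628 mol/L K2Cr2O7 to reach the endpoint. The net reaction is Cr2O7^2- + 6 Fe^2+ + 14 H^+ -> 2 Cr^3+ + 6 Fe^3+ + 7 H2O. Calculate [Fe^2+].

0.693 M

n(K2Cr2O7) = 0.07628 x 0.02771 = 0.002114 mol.
From the balanced equation, 1 mol K2Cr2O7 reacts with 6 mol Fe^2+, so n(Fe^2+) = 0.002114 x 6/1 = 0.01268 mol.
[Fe^2+] = 0.01268 / 0.01831 L = 0.693 M.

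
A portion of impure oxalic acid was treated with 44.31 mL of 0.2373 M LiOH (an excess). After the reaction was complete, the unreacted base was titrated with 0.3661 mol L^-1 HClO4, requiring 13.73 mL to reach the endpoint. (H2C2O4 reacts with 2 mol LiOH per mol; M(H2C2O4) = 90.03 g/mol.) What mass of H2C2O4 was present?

0.247 g

Total n(LiOH) added = 0.2373 x 0.04431 = 0.01051 mol.
n(HClO4) used = 0.3661 x 0.01373 = 0.005027 mol, which equals the excess n(LiOH).
So n(LiOH) consumed by the sample = 0.01051 - 0.005027 = 0.005488 mol.
n(H2C2O4) = 0.005488 / 2 = 0.002744 mol.
mass = 0.002744 mol x 90.03 g/mol = 0.247 g.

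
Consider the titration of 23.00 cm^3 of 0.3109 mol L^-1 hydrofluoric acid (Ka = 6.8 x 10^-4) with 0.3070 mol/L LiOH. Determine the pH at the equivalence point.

8.18

n(HF) = 0.3109 x 0.02300 = 0.007151 mol; V(LiOH) at equivalence = 0.007151/0.3070 = 0.02329 L.
At equivalence all the acid is converted to F-; total volume = 0.02300 + 0.02329 = 0.04629 L, so [F-] = 0.007151/0.04629 = 0.1545 M.
Kb = Kw/Ka = 1.0e-14 / 6.8 x 10^-4 = 1.47e-11.
[OH^-] = sqrt(Kb x [F-]) = sqrt(1.47e-11 x 0.1545) = 1.51e-6 M.
pOH = 5.82, so pH = 14.00 - 5.82 = 8.18.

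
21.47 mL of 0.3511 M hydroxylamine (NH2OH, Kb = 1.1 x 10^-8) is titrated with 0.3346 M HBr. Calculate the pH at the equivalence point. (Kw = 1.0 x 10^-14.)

3.40

n(NH2OH) = 0.3511 x 0.02147 = 0.007538 mol; V(HBr) at equivalence = 0.007538/0.3346 = 0.02253 L.
At equivalence the base is fully converted to NH3OH+; total volume = 0.04400 L, so [NH3OH+] = 0.007538/0.04400 = 0.1713 M.
Ka(NH3OH+) = Kw/Kb = 1.0e-14 / 1.1 x 10^-8 = 9.09e-7.
[H^+] = sqrt(Ka x [NH3OH+]) = sqrt(9.09e-7 x 0.1713) = 0.000395 M.
pH = -log(0.000395) = 3.40.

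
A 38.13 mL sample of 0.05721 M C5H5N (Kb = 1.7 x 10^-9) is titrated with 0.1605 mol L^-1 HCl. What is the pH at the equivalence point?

n(C5H5N) = 0.05721 x 0.03813 = 0.002181 mol; V(HCl) at equivalence = 0.002181/0.1605 = 0.01359 L.
At equivalence the base is fully converted to C5H5NH+; total volume = 0.05172 L, so [C5H5NH+] = 0.002181/0.05172 = 0.04218 M.
Ka(C5H5NH+) = Kw/Kb = 1.0e-14 / 1.7 x 10^-9 = 5.88e-6.
[H^+] = sqrt(Ka x [C5H5NH+]) = sqrt(5.88e-6 x 0.04218) = 0.000498 M.
pH = -log(0.000498) = 3.30.

3.30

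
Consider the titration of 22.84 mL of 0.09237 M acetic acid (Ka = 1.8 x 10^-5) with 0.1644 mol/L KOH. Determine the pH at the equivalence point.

n(CH3COOH) = 0.09237 x 0.02284 = 0.002110 mol; V(KOH) at equivalence = 0.002110/0.1644 = 0.01283 L.
At equivalence all the acid is converted to CH3COO-; total volume = 0.02284 + 0.01283 = 0.03567 L, so [CH3COO-] = 0.002110/0.03567 = 0.05914 M.
Kb = Kw/Ka = 1.0e-14 / 1.8 x 10^-5 = 5.56e-10.
[OH^-] = sqrt(Kb x [CH3COO-]) = sqrt(5.56e-10 x 0.05914) = 5.73e-6 M.
pOH = 5.24, so pH = 14.00 - 5.24 = 8.76.

8.76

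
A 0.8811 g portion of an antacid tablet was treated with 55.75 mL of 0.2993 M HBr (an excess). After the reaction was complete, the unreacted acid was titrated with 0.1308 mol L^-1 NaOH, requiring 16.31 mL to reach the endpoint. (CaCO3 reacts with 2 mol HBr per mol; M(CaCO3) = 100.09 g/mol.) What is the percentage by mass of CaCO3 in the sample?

Total n(HBr) added = 0.2993 x 0.05575 = 0.01669 mol.
n(NaOH) used = 0.1308 x 0.01631 = 0.002133 mol, which equals the excess n(HBr).
So n(HBr) consumed by the sample = 0.01669 - 0.002133 = 0.01455 mol.
n(CaCO3) = 0.01455 / 2 = 0.007276 mol.
mass CaCO3 = 0.007276 x 100.09 = 0.7283 g, so %CaCO3 = 0.7283/0.8811 x 100 = 82.7%.

82.7%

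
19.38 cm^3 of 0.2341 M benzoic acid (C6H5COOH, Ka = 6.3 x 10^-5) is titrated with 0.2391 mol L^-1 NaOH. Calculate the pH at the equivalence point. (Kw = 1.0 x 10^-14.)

8.64

n(C6H5COOH) = 0.2341 x 0.01938 = 0.004537 mol; V(NaOH) at equivalence = 0.004537/0.2391 = 0.01897 L.
At equivalence all the acid is converted to C6H5COO-; total volume = 0.01938 + 0.01897 = 0.03835 L, so [C6H5COO-] = 0.004537/0.03835 = 0.1183 M.
Kb = Kw/Ka = 1.0e-14 / 6.3 x 10^-5 = 1.59e-10.
[OH^-] = sqrt(Kb x [C6H5COO-]) = sqrt(1.59e-10 x 0.1183) = 4.33e-6 M.
pOH = 5.36, so pH = 14.00 - 5.36 = 8.64.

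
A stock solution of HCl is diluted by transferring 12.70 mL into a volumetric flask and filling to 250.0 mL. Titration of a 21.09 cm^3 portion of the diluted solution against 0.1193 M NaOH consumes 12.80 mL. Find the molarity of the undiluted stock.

1.43 M

n(NaOH) = 0.1193 x 0.01280 = 0.001527 mol.
n(HCl) in the aliquot = 0.001527 mol.
[diluted HCl] = 0.001527 / 0.02109 = 0.07241 M.
Dilution factor = 250.0/12.70 = 19.69, so [stock] = 0.07241 x 19.69 = 1.43 M.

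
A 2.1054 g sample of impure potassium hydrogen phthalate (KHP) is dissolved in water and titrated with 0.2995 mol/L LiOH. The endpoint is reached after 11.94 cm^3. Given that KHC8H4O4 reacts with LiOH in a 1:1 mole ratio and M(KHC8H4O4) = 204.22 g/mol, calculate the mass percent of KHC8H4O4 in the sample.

34.7%

n(LiOH) = 0.2995 x 0.01194 = 0.003576 mol.
n(KHC8H4O4) = 0.003576 / 1 = 0.003576 mol.
mass of KHC8H4O4 = 0.003576 x 204.22 = 0.7303 g.
% purity = 0.7303 / 2.1054 x 100 = 34.7%.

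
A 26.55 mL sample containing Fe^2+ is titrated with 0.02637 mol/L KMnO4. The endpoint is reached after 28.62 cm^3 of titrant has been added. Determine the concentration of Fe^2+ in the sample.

0.142 M

n(KMnO4) = 0.02637 x 0.02862 = 0.0007547 mol.
From the balanced equation, 1 mol KMnO4 reacts with 5 mol Fe^2+, so n(Fe^2+) = 0.0007547 x 5/1 = 0.003774 mol.
[Fe^2+] = 0.003774 / 0.02655 L = 0.142 M.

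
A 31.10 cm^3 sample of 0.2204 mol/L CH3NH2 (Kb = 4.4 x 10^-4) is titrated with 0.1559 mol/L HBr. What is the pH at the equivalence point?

n(CH3NH2) = 0.2204 x 0.03110 = 0.006854 mol; V(HBr) at equivalence = 0.006854/0.1559 = 0.04397 L.
At equivalence the base is fully converted to CH3NH3+; total volume = 0.07507 L, so [CH3NH3+] = 0.006854/0.07507 = 0.09131 M.
Ka(CH3NH3+) = Kw/Kb = 1.0e-14 / 4.4 x 10^-4 = 2.27e-11.
[H^+] = sqrt(Ka x [CH3NH3+]) = sqrt(2.27e-11 x 0.09131) = 1.44e-6 M.
pH = -log(1.44e-6) = 5.84.

5.84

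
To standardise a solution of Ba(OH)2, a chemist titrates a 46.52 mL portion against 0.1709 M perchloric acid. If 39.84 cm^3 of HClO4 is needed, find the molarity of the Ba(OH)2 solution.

n(HClO4) delivered = 0.1709 x 0.03984 = 0.006809 mol.
The reaction is 1 Ba(OH)2 + 2 HClO4, so n(Ba(OH)2) = 0.006809 x 1/2 = 0.003404 mol.
[Ba(OH)2] = 0.003404 mol / 0.04652 L = 0.0732 M.

0.0732 M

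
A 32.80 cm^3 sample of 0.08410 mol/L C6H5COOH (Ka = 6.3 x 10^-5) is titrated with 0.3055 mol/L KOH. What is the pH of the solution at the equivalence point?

n(C6H5COOH) = 0.08410 x 0.03280 = 0.002758 mol; V(KOH) at equivalence = 0.002758/0.3055 = 0.009029 L.
At equivalence all the acid is converted to C6H5COO-; total volume = 0.03280 + 0.009029 = 0.04183 L, so [C6H5COO-] = 0.002758/0.04183 = 0.06595 M.
Kb = Kw/Ka = 1.0e-14 / 6.3 x 10^-5 = 1.59e-10.
[OH^-] = sqrt(Kb x [C6H5COO-]) = sqrt(1.59e-10 x 0.06595) = 3.24e-6 M.
pOH = 5.49, so pH = 14.00 - 5.49 = 8.51.

8.51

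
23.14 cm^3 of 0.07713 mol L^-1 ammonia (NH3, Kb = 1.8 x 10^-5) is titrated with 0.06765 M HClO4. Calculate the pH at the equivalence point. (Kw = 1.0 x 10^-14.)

n(NH3) = 0.07713 x 0.02314 = 0.001785 mol; V(HClO4) at equivalence = 0.001785/0.06765 = 0.02638 L.
At equivalence the base is fully converted to NH4+; total volume = 0.04952 L, so [NH4+] = 0.001785/0.04952 = 0.03604 M.
Ka(NH4+) = Kw/Kb = 1.0e-14 / 1.8 x 10^-5 = 5.56e-10.
[H^+] = sqrt(Ka x [NH4+]) = sqrt(5.56e-10 x 0.03604) = 4.47e-6 M.
pH = -log(4.47e-6) = 5.35.

5.35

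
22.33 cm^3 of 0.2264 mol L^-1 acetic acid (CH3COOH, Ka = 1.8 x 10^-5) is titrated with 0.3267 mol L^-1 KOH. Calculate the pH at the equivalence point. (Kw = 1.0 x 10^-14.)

n(CH3COOH) = 0.2264 x 0.02233 = 0.005056 mol; V(KOH) at equivalence = 0.005056/0.3267 = 0.01547 L.
At equivalence all the acid is converted to CH3COO-; total volume = 0.02233 + 0.01547 = 0.03780 L, so [CH3COO-] = 0.005056/0.03780 = 0.1337 M.
Kb = Kw/Ka = 1.0e-14 / 1.8 x 10^-5 = 5.56e-10.
[OH^-] = sqrt(Kb x [CH3COO-]) = sqrt(5.56e-10 x 0.1337) = 8.62e-6 M.
pOH = 5.06, so pH = 14.00 - 5.06 = 8.94.

8.94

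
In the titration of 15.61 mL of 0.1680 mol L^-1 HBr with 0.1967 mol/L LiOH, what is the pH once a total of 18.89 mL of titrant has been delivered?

12.50

n(acid) = 0.1680 x 0.01561 = 0.002622 mol; n(LiOH) added = 0.1967 x 0.01889 = 0.003716 mol.
Base is in excess by 0.003716 - 0.002622 = 0.001093 mol in a total volume of 0.03450 L.
[OH^-] = 0.001093/0.03450 = 0.03169 M, so pOH = 1.50 and pH = 14.00 - 1.50 = 12.50.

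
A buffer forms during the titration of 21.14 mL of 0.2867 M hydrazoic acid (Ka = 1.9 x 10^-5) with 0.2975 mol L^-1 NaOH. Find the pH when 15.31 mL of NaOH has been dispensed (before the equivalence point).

5.20

Initial n(HN3) = 0.2867 x 0.02114 = 0.006061 mol.
n(NaOH) added = 0.2975 x 0.01531 = 0.004555 mol, converting that many moles of HN3 to N3-.
Remaining n(HN3) = 0.001506 mol; n(N3-) = 0.004555 mol.
By Henderson-Hasselbalch, pH = pKa + log([A^-]/[HA]) = 4.72 + log(0.004555/0.001506) = 4.72 + (+0.48) = 5.20.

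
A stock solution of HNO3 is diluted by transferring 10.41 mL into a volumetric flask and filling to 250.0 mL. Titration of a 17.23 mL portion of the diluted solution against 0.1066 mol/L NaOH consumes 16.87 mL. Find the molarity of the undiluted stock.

2.51 M

n(NaOH) = 0.1066 x 0.01687 = 0.001798 mol.
n(HNO3) in the aliquot = 0.001798 mol.
[diluted HNO3] = 0.001798 / 0.01723 = 0.1044 M.
Dilution factor = 250.0/10.41 = 24.02, so [stock] = 0.1044 x 24.02 = 2.51 M.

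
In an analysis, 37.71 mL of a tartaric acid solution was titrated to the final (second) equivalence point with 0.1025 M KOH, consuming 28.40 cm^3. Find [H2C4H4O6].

n(KOH) = 0.1025 x 0.02840 = 0.002911 mol.
At the final (second) equivalence point, 2 mol OH^- react per mol H2C4H4O6, so n(H2C4H4O6) = 0.002911 / 2 = 0.001455 mol.
[H2C4H4O6] = 0.001455 / 0.03771 L = 0.0386 M.

0.0386 M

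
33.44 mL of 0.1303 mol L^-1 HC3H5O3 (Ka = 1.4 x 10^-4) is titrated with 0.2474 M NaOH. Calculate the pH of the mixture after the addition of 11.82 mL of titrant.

4.16

Initial n(HC3H5O3) = 0.1303 x 0.03344 = 0.004357 mol.
n(NaOH) added = 0.2474 x 0.01182 = 0.002924 mol, converting that many moles of HC3H5O3 to C3H5O3-.
Remaining n(HC3H5O3) = 0.001433 mol; n(C3H5O3-) = 0.002924 mol.
By Henderson-Hasselbalch, pH = pKa + log([A^-]/[HA]) = 3.85 + log(0.002924/0.001433) = 3.85 + (+0.31) = 4.16.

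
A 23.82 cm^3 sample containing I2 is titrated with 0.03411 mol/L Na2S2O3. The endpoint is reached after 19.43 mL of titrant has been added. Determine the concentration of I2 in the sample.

n(Na2S2O3) = 0.03411 x 0.01943 = 0.0006628 mol.
From the balanced equation, 2 mol Na2S2O3 reacts with 1 mol I2, so n(I2) = 0.0006628 x 1/2 = 0.0003314 mol.
[I2] = 0.0003314 / 0.02382 L = 0.0139 M.

0.0139 M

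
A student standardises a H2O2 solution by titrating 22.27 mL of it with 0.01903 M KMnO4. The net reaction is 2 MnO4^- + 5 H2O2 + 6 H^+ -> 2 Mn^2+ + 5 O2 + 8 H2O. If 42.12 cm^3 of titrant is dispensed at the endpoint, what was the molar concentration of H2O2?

0.0900 M

n(KMnO4) = 0.01903 x 0.04212 = 0.0008015 mol.
From the balanced equation, 2 mol KMnO4 reacts with 5 mol H2O2, so n(H2O2) = 0.0008015 x 5/2 = 0.002004 mol.
[H2O2] = 0.002004 / 0.02227 L = 0.0900 M.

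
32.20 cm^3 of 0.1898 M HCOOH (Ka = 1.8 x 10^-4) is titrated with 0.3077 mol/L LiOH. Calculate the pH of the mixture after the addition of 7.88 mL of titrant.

Initial n(HCOOH) = 0.1898 x 0.03220 = 0.006112 mol.
n(LiOH) added = 0.3077 x 0.007880 = 0.002425 mol, converting that many moles of HCOOH to HCOO-.
Remaining n(HCOOH) = 0.003687 mol; n(HCOO-) = 0.002425 mol.
By Henderson-Hasselbalch, pH = pKa + log([A^-]/[HA]) = 3.74 + log(0.002425/0.003687) = 3.74 + (-0.18) = 3.56.

3.56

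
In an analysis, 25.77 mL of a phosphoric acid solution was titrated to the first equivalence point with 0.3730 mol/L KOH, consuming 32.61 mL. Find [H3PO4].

n(KOH) = 0.3730 x 0.03261 = 0.01216 mol.
At the first equivalence point, 1 mol OH^- react per mol H3PO4, so n(H3PO4) = 0.01216 / 1 = 0.01216 mol.
[H3PO4] = 0.01216 / 0.02577 L = 0.472 M.

0.472 M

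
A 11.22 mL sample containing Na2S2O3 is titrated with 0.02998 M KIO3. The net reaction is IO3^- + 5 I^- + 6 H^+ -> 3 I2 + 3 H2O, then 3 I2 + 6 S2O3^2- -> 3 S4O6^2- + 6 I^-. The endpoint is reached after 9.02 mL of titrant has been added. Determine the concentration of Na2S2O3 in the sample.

0.145 M

n(KIO3) = 0.02998 x 0.009020 = 0.0002704 mol.
From the balanced equation, 1 mol KIO3 reacts with 6 mol Na2S2O3, so n(Na2S2O3) = 0.0002704 x 6/1 = 0.001623 mol.
[Na2S2O3] = 0.001623 / 0.01122 L = 0.145 M.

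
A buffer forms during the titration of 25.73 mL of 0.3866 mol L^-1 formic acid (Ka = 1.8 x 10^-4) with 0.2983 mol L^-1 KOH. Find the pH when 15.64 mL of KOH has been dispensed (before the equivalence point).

3.69

Initial n(HCOOH) = 0.3866 x 0.02573 = 0.009947 mol.
n(KOH) added = 0.2983 x 0.01564 = 0.004665 mol, converting that many moles of HCOOH to HCOO-.
Remaining n(HCOOH) = 0.005282 mol; n(HCOO-) = 0.004665 mol.
By Henderson-Hasselbalch, pH = pKa + log([A^-]/[HA]) = 3.74 + log(0.004665/0.005282) = 3.74 + (-0.05) = 3.69.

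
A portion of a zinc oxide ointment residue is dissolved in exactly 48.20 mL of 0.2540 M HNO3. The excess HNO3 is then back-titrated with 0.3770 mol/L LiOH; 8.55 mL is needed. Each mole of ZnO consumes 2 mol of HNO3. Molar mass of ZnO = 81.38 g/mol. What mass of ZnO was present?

Total n(HNO3) added = 0.2540 x 0.04820 = 0.01224 mol.
n(LiOH) used = 0.3770 x 0.008550 = 0.003223 mol, which equals the excess n(HNO3).
So n(HNO3) consumed by the sample = 0.01224 - 0.003223 = 0.009019 mol.
n(ZnO) = 0.009019 / 2 = 0.004510 mol.
mass = 0.004510 mol x 81.38 g/mol = 0.367 g.

0.367 g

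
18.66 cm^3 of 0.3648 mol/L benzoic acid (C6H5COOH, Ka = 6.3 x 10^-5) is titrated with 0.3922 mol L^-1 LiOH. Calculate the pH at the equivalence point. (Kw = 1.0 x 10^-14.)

8.74

n(C6H5COOH) = 0.3648 x 0.01866 = 0.006807 mol; V(LiOH) at equivalence = 0.006807/0.3922 = 0.01736 L.
At equivalence all the acid is converted to C6H5COO-; total volume = 0.01866 + 0.01736 = 0.03602 L, so [C6H5COO-] = 0.006807/0.03602 = 0.1890 M.
Kb = Kw/Ka = 1.0e-14 / 6.3 x 10^-5 = 1.59e-10.
[OH^-] = sqrt(Kb x [C6H5COO-]) = sqrt(1.59e-10 x 0.1890) = 5.48e-6 M.
pOH = 5.26, so pH = 14.00 - 5.26 = 8.74.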